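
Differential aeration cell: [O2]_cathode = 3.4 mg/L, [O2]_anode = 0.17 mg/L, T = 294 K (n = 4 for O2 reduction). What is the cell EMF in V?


Apply the Nernst concentration-cell relation: E = (RT/nF)*ln(C_cathode/C_anode)
RT/nF = 8.314*294/(4*96485) = 0.00633341 V
ln(3.4/0.17) = 2.99573
E = 0.00633341 * 2.99573 = 0.01897 V

0.01897 V


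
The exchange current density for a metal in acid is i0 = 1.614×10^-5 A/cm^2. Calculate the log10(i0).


i0 = 1.614×10^-5 A/cm^2
log10(i0) = -4.792

-4.792


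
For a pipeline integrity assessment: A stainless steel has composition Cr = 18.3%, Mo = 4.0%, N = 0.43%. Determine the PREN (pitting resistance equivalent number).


Apply the PREN formula: PREN = Cr + 3.3*Mo + 16*N
PREN = 18.3 + 3.3*4.0 + 16*0.43
PREN = 18.3 + 13.2 + 6.88 = 38.38

38.38


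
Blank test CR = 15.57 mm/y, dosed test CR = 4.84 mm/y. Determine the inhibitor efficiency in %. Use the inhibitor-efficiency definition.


Apply the inhibitor-efficiency definition: IE = (CR_blank − CR_inh)/CR_blank × 100
IE = (15.57 − 4.84) / 15.57 × 100
IE = 10.73 / 15.57 × 100 = 68.9 %

68.9 %


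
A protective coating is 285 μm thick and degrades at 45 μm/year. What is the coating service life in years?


Service life = thickness / degradation rate
Life = 285 / 45 = 6.3 years

6.3 years


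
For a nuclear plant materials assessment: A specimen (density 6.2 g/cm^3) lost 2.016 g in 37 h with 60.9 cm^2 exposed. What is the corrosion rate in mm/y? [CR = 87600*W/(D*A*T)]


Apply the mm/y weight-loss relation: CR = 87600 * W / (D * A * T)
Numerator: 87600 * 2.016 = 176601.6
Denominator: 6.2 * 60.9 * 37 = 13970.46
CR = 176601.6 / 13970.46 = 12.64107 mm/y

12.64107 mm/y


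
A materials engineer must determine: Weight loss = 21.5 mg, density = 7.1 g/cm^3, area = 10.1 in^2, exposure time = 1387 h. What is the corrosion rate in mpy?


Apply the mpy weight-loss relation: CR = 534 * W / (D * A * T)
Numerator: 534 * 21.5 = 11481.0
Denominator: 7.1 * 10.1 * 1387 = 99461.77
CR = 11481.0 / 99461.77 = 0.115 mpy

0.115 mpy


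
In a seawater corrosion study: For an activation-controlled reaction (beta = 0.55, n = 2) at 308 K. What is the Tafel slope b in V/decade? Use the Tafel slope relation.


Apply the Tafel slope relation: b = 2.303*R*T/(beta*n*F)
Numerator: 2.303 * 8.314 * 308 = 5897.32
Denominator: 0.55 * 2 * 96485 = 106133.5
b = 5897.32 / 106133.5 = 0.0556 V/decade

0.0556 V/decade


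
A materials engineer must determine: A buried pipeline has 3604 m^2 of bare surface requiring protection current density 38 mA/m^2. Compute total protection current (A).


I = area * current density, then convert mA → A (÷1000)
I = 3604 * 38 / 1000 = 136.95 A

136.95 A


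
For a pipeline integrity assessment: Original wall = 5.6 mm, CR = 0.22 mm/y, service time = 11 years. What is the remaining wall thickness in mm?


Remaining wall = original − CR × time
t = 5.6 − 0.22*11 = 5.6 − 2.42 = 3.18 mm

3.18 mm


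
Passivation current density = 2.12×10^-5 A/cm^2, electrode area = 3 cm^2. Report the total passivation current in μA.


I = i_pass * A, then convert A → μA (×10^6)
I = 2.12×10^-5 * 3 * 10^6 = 63.6 μA

63.6 μA


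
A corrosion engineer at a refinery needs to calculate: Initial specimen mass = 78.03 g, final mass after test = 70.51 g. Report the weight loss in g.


Weight loss = initial − final
WL = 78.03 − 70.51 = 7.52 g

7.52 g


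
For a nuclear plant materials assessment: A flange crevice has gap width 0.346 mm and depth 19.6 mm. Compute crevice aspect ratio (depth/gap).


Aspect ratio = depth / gap
Ratio = 19.6 / 0.346 = 56.6

56.6


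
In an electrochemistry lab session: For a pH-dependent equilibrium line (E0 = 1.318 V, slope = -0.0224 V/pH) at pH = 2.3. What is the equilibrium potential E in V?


Apply the Pourbaix line equation: E = E0 + slope*pH
E = 1.318 + (-0.0224)*2.3 = 1.318 + (-0.05152) = 1.26648 V
Rounded to 4 decimal places: E = 1.2665 V

1.2665 V


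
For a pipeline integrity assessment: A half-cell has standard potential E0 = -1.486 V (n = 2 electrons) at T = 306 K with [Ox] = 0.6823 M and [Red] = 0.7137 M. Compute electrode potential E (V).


Apply the Nernst equation: E = E0 + (RT/nF)*ln([Ox]/[Red])
Step 1: RT/nF = 8.314*306/(2*96485) = 0.01318383 V
Step 2: [Ox]/[Red] = 0.6823/0.7137 = 0.956004
Step 3: ln(0.956004) = -0.044993
Step 4: correction = 0.01318383 * -0.044993 = -0.001 V
E = -1.486 + -0.001 = -1.487 V

-1.487 V


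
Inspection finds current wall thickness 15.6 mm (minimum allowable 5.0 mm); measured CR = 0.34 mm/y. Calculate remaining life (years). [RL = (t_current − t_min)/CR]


Apply the remaining-life relation: RL = (t_current − t_min) / CR
RL = (15.6 − 5.0) / 0.34 = 10.6 / 0.34 = 31.2 years

31.2 years


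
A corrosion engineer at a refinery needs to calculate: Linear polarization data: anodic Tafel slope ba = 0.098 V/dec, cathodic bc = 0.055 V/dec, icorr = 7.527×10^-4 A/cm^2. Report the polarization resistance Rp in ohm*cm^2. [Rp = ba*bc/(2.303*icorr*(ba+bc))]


Apply the Stern-Geary equation: Rp = ba*bc / (2.303*icorr*(ba+bc))
ba*bc = 0.098*0.055 = 0.00539
ba+bc = 0.153; 2.303*icorr*(ba+bc) = 2.303*7.527×10^-4*0.153 = 2.6522062×10^-4
Rp = 0.00539 / 2.6522062×10^-4 = 20.32 ohm*cm^2

20.32 ohm*cm^2


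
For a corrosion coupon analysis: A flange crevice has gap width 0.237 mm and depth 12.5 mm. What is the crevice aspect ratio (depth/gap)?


Aspect ratio = depth / gap
Ratio = 12.5 / 0.237 = 52.7

52.7


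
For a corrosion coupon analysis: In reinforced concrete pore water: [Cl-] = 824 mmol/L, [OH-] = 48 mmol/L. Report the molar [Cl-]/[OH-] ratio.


Threshold parameter = [Cl-] / [OH-] (molar basis; both in mmol/L, so units cancel)
Ratio = 824 / 48 = 17.17

17.17


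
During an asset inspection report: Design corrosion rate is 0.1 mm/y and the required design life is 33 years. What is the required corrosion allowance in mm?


Corrosion allowance = CR × design life
CA = 0.1 * 33 = 3.3 mm

3.3 mm


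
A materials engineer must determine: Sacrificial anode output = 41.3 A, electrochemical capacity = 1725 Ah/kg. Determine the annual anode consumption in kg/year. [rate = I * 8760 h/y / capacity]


Annual consumption = current * hours per year / capacity
Rate = 41.3 * 8760 / 1725 = 209.7 kg/year

209.7 kg/year


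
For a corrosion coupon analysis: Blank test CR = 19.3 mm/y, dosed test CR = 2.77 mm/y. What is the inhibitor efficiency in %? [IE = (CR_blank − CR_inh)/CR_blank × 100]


Apply the inhibitor-efficiency definition: IE = (CR_blank − CR_inh)/CR_blank × 100
IE = (19.3 − 2.77) / 19.3 × 100
IE = 16.53 / 19.3 × 100 = 85.6 %

85.6 %


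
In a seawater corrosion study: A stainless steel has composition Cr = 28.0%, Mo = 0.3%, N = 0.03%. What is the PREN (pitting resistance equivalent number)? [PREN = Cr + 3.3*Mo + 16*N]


Apply the PREN formula: PREN = Cr + 3.3*Mo + 16*N
PREN = 28.0 + 3.3*0.3 + 16*0.03
PREN = 28.0 + 0.99 + 0.48 = 29.47

29.47


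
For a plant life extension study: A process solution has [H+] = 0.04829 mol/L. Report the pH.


pH = −log10[H+]
pH = −log10(0.04829) = 1.32

1.32


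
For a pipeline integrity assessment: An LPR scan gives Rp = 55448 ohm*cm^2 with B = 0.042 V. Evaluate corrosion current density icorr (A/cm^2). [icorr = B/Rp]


Apply the Stern-Geary relation: icorr = B / Rp
icorr = 0.042 / 55448 = 7.575×10^-7 A/cm^2

7.575×10^-7 A/cm^2


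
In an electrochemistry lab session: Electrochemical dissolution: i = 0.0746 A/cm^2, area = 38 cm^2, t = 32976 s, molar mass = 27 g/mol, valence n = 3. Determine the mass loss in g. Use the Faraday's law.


Apply Faraday's law: m = i*A*t*M / (n*F)
Total charge passed Q = i*A*t = 0.0746*38*32976 = 93480.3648 C
m = Q*M/(n*F) = 93480.3648*27/(3*96485) = 8.72 g

8.72 g


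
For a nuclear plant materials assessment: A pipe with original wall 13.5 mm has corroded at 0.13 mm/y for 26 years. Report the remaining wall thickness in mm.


Remaining wall = original − CR × time
t = 13.5 − 0.13*26 = 13.5 − 3.38 = 10.12 mm

10.12 mm


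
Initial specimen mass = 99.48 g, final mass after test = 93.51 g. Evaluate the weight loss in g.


Weight loss = initial − final
WL = 99.48 − 93.51 = 5.97 g

5.97 g


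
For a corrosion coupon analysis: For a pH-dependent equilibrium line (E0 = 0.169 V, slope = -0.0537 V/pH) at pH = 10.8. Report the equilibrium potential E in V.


Apply the Pourbaix line equation: E = E0 + slope*pH
E = 0.169 + (-0.0537)*10.8 = 0.169 + (-0.57996) = -0.41096 V
Rounded to 3 decimal places: E = -0.411 V

-0.411 V


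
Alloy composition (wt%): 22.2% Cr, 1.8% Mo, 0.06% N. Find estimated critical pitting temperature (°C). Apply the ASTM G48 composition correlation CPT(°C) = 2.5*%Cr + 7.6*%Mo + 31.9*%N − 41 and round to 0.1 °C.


Apply the ASTM G48 empirical CPT estimate: CPT(°C) = 2.5*%Cr + 7.6*%Mo + 31.9*%N − 41
2.5*22.2 = 55.5; 7.6*1.8 = 13.68; 31.9*0.06 = 1.914
CPT = 55.5 + 13.68 + 1.914 − 41 = 30.094 °C
Rounded to 0.1 °C: CPT ≈ 30.1 °C

30.1 °C


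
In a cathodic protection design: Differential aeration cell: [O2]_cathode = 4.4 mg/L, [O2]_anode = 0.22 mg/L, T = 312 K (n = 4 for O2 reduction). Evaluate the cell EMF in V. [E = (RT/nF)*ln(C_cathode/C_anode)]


Apply the Nernst concentration-cell relation: E = (RT/nF)*ln(C_cathode/C_anode)
RT/nF = 8.314*312/(4*96485) = 0.00672117 V
ln(4.4/0.22) = 2.99573
E = 0.00672117 * 2.99573 = 0.02013 V

0.02013 V


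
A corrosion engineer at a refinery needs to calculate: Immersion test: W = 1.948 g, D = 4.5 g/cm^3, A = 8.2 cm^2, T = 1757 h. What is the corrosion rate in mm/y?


Apply the mm/y weight-loss relation: CR = 87600 * W / (D * A * T)
Numerator: 87600 * 1.948 = 170644.8
Denominator: 4.5 * 8.2 * 1757 = 64833.3
CR = 170644.8 / 64833.3 = 2.63205 mm/y

2.63205 mm/y


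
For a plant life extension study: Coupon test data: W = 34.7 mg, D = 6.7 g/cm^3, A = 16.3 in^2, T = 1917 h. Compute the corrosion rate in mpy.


Apply the mpy weight-loss relation: CR = 534 * W / (D * A * T)
Numerator: 534 * 34.7 = 18529.8
Denominator: 6.7 * 16.3 * 1917 = 209355.57
CR = 18529.8 / 209355.57 = 0.0885 mpy

0.0885 mpy


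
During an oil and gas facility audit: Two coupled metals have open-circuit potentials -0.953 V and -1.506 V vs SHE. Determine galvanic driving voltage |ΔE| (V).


Driving voltage is the absolute potential difference.
|ΔE| = |-0.953 − (-1.506)| = 0.553 V

0.553 V


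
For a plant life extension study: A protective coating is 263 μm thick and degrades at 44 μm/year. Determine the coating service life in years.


Service life = thickness / degradation rate
Life = 263 / 44 = 6.0 years

6.0 years


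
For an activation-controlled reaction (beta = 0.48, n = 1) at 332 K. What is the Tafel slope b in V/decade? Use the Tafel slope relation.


Apply the Tafel slope relation: b = 2.303*R*T/(beta*n*F)
Numerator: 2.303 * 8.314 * 332 = 6356.85
Denominator: 0.48 * 1 * 96485 = 46312.8
b = 6356.85 / 46312.8 = 0.1373 V/decade

0.1373 V/decade


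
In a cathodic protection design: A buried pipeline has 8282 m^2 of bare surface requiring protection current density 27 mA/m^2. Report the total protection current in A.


I = area * current density, then convert mA → A (÷1000)
I = 8282 * 27 / 1000 = 223.61 A

223.61 A


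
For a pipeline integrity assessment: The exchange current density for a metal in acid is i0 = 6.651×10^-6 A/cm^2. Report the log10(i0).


i0 = 6.651×10^-6 A/cm^2
log10(i0) = -5.177

-5.177


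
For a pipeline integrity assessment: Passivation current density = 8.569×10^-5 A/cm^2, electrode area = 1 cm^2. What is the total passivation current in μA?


I = i_pass * A, then convert A → μA (×10^6)
I = 8.569×10^-5 * 1 * 10^6 = 85.69 μA

85.69 μA


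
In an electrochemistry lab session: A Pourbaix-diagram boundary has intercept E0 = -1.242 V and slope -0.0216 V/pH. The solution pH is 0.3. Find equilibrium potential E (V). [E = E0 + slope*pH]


Apply the Pourbaix line equation: E = E0 + slope*pH
E = -1.242 + (-0.0216)*0.3 = -1.242 + (-0.00648) = -1.24848 V
Rounded to 4 decimal places: E = -1.2485 V

-1.2485 V


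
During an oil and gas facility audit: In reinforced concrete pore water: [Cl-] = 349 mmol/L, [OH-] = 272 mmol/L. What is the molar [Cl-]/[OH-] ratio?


Threshold parameter = [Cl-] / [OH-] (molar basis; both in mmol/L, so units cancel)
Ratio = 349 / 272 = 1.28

1.28


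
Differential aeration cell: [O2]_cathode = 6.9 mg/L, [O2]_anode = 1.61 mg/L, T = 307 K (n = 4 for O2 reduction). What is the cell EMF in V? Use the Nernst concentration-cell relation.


Apply the Nernst concentration-cell relation: E = (RT/nF)*ln(C_cathode/C_anode)
RT/nF = 8.314*307/(4*96485) = 0.00661346 V
ln(6.9/1.61) = 1.45529
E = 0.00661346 * 1.45529 = 0.00962 V

0.00962 V


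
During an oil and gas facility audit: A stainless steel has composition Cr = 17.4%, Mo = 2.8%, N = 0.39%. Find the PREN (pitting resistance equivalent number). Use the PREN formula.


Apply the PREN formula: PREN = Cr + 3.3*Mo + 16*N
PREN = 17.4 + 3.3*2.8 + 16*0.39
PREN = 17.4 + 9.24 + 6.24 = 32.88

32.88


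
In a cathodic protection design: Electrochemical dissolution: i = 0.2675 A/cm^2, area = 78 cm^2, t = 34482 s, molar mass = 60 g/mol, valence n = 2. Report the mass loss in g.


Apply Faraday's law: m = i*A*t*M / (n*F)
Total charge passed Q = i*A*t = 0.2675*78*34482 = 719466.93 C
m = Q*M/(n*F) = 719466.93*60/(2*96485) = 223.703 g

223.703 g


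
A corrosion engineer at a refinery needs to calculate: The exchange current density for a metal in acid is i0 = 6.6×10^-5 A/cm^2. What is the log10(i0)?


i0 = 6.6×10^-5 A/cm^2
log10(i0) = -4.18

-4.18


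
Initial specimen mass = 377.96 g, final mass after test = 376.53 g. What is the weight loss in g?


Weight loss = initial − final
WL = 377.96 − 376.53 = 1.43 g

1.43 g


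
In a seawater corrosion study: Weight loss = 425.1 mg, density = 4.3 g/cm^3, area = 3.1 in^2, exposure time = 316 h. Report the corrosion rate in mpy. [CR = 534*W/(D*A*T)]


Apply the mpy weight-loss relation: CR = 534 * W / (D * A * T)
Numerator: 534 * 425.1 = 227003.4
Denominator: 4.3 * 3.1 * 316 = 4212.28
CR = 227003.4 / 4212.28 = 53.8909 mpy

53.8909 mpy


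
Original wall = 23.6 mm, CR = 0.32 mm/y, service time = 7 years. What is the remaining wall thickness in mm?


Remaining wall = original − CR × time
t = 23.6 − 0.32*7 = 23.6 − 2.24 = 21.36 mm

21.36 mm


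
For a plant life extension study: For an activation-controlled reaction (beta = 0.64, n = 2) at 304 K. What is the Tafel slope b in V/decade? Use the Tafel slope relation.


Apply the Tafel slope relation: b = 2.303*R*T/(beta*n*F)
Numerator: 2.303 * 8.314 * 304 = 5820.73
Denominator: 0.64 * 2 * 96485 = 123500.8
b = 5820.73 / 123500.8 = 0.047 V/decade

0.047 V/decade


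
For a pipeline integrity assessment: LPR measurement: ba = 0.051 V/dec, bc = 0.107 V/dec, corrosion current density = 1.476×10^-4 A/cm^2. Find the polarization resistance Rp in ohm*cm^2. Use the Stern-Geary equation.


Apply the Stern-Geary equation: Rp = ba*bc / (2.303*icorr*(ba+bc))
ba*bc = 0.051*0.107 = 0.005457
ba+bc = 0.158; 2.303*icorr*(ba+bc) = 2.303*1.476×10^-4*0.158 = 5.3707802×10^-5
Rp = 0.005457 / 5.3707802×10^-5 = 101.61 ohm*cm^2

101.61 ohm*cm^2


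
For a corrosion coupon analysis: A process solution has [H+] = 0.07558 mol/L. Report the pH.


pH = −log10[H+]
pH = −log10(0.07558) = 1.12

1.12


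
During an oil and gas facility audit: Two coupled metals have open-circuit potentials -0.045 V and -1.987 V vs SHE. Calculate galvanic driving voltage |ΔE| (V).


Driving voltage is the absolute potential difference.
|ΔE| = |-0.045 − (-1.987)| = 1.942 V

1.942 V


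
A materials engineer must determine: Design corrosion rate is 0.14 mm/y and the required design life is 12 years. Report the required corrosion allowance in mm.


Corrosion allowance = CR × design life
CA = 0.14 * 12 = 1.68 mm

1.68 mm


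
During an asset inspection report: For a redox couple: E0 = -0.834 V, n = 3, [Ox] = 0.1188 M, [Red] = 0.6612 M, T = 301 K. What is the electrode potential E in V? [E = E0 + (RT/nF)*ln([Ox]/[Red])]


Apply the Nernst equation: E = E0 + (RT/nF)*ln([Ox]/[Red])
Step 1: RT/nF = 8.314*301/(3*96485) = 0.00864561 V
Step 2: [Ox]/[Red] = 0.1188/0.6612 = 0.179673
Step 3: ln(0.179673) = -1.716617
Step 4: correction = 0.00864561 * -1.716617 = -0.0148 V
E = -0.834 + -0.0148 = -0.8488 V

-0.8488 V


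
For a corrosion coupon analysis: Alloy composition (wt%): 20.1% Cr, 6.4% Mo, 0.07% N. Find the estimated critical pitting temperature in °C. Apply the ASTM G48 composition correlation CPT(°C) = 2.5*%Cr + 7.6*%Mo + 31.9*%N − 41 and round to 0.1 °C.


Apply the ASTM G48 empirical CPT estimate: CPT(°C) = 2.5*%Cr + 7.6*%Mo + 31.9*%N − 41
2.5*20.1 = 50.25; 7.6*6.4 = 48.64; 31.9*0.07 = 2.233
CPT = 50.25 + 48.64 + 2.233 − 41 = 60.123 °C
Rounded to 0.1 °C: CPT ≈ 60.1 °C

60.1 °C


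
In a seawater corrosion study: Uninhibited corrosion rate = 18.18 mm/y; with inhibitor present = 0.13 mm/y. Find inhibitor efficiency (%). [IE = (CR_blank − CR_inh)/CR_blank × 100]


Apply the inhibitor-efficiency definition: IE = (CR_blank − CR_inh)/CR_blank × 100
IE = (18.18 − 0.13) / 18.18 × 100
IE = 18.05 / 18.18 × 100 = 99.3 %

99.3 %


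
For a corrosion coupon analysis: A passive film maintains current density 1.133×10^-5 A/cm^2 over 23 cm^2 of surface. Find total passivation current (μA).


I = i_pass * A, then convert A → μA (×10^6)
I = 1.133×10^-5 * 23 * 10^6 = 260.59 μA

260.59 μA


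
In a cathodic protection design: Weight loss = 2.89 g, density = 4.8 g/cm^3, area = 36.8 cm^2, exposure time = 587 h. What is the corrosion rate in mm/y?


Apply the mm/y weight-loss relation: CR = 87600 * W / (D * A * T)
Numerator: 87600 * 2.89 = 253164.0
Denominator: 4.8 * 36.8 * 587 = 103687.68
CR = 253164.0 / 103687.68 = 2.441602 mm/y

2.441602 mm/y


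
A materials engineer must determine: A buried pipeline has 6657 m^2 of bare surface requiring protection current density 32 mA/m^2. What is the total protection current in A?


I = area * current density, then convert mA → A (÷1000)
I = 6657 * 32 / 1000 = 213.02 A

213.02 A


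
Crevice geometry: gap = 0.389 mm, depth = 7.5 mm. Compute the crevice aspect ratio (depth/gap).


Aspect ratio = depth / gap
Ratio = 7.5 / 0.389 = 19.3

19.3


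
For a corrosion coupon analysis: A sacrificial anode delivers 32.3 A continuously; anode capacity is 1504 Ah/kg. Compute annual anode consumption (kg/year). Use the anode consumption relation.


Annual consumption = current * hours per year / capacity
Rate = 32.3 * 8760 / 1504 = 188.1 kg/year

188.1 kg/year


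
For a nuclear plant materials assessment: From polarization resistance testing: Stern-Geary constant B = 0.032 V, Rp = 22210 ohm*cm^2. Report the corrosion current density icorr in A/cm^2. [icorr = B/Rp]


Apply the Stern-Geary relation: icorr = B / Rp
icorr = 0.032 / 22210 = 1.441×10^-6 A/cm^2

1.441×10^-6 A/cm^2


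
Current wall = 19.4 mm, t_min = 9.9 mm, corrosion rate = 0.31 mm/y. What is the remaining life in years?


Apply the remaining-life relation: RL = (t_current − t_min) / CR
RL = (19.4 − 9.9) / 0.31 = 9.5 / 0.31 = 30.6 years

30.6 years


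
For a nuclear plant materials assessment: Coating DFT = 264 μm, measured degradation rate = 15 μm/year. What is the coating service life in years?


Service life = thickness / degradation rate
Life = 264 / 15 = 17.6 years

17.6 years


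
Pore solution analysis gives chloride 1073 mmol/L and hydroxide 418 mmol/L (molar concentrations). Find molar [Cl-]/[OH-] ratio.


Threshold parameter = [Cl-] / [OH-] (molar basis; both in mmol/L, so units cancel)
Ratio = 1073 / 418 = 2.57

2.57


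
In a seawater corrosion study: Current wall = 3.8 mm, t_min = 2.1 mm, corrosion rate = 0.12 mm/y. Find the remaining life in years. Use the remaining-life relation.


Apply the remaining-life relation: RL = (t_current − t_min) / CR
RL = (3.8 − 2.1) / 0.12 = 1.7 / 0.12 = 14.2 years

14.2 years


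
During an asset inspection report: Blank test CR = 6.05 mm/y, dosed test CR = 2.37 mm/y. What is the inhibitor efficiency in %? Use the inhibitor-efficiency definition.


Apply the inhibitor-efficiency definition: IE = (CR_blank − CR_inh)/CR_blank × 100
IE = (6.05 − 2.37) / 6.05 × 100
IE = 3.68 / 6.05 × 100 = 60.8 %

60.8 %


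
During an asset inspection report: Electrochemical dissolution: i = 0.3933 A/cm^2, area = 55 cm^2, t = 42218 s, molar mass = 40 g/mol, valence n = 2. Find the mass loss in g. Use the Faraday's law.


Apply Faraday's law: m = i*A*t*M / (n*F)
Total charge passed Q = i*A*t = 0.3933*55*42218 = 913238.667 C
m = Q*M/(n*F) = 913238.667*40/(2*96485) = 189.3017 g

189.3017 g


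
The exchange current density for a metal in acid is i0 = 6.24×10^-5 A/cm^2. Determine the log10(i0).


i0 = 6.24×10^-5 A/cm^2
log10(i0) = -4.205

-4.205


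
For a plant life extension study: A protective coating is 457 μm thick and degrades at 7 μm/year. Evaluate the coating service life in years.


Service life = thickness / degradation rate
Life = 457 / 7 = 65.3 years

65.3 years


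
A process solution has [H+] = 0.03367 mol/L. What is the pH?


pH = −log10[H+]
pH = −log10(0.03367) = 1.47

1.47


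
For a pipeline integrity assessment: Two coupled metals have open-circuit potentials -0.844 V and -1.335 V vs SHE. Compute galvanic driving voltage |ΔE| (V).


Driving voltage is the absolute potential difference.
|ΔE| = |-0.844 − (-1.335)| = 0.491 V

0.491 V


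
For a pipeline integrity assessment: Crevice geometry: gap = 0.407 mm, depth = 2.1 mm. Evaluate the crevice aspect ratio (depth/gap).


Aspect ratio = depth / gap
Ratio = 2.1 / 0.407 = 5.2

5.2


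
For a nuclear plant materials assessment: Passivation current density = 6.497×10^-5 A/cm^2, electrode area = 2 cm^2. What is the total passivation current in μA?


I = i_pass * A, then convert A → μA (×10^6)
I = 6.497×10^-5 * 2 * 10^6 = 129.94 μA

129.94 μA


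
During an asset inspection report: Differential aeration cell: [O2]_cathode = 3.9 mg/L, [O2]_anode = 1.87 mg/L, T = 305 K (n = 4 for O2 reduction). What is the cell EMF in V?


Apply the Nernst concentration-cell relation: E = (RT/nF)*ln(C_cathode/C_anode)
RT/nF = 8.314*305/(4*96485) = 0.00657037 V
ln(3.9/1.87) = 0.73504
E = 0.00657037 * 0.73504 = 0.00483 V

0.00483 V


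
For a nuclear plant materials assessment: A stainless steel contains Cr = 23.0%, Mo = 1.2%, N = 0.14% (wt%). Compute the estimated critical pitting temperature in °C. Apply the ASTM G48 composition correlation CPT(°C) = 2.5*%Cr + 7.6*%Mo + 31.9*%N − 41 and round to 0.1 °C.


Apply the ASTM G48 empirical CPT estimate: CPT(°C) = 2.5*%Cr + 7.6*%Mo + 31.9*%N − 41
2.5*23.0 = 57.5; 7.6*1.2 = 9.12; 31.9*0.14 = 4.466
CPT = 57.5 + 9.12 + 4.466 − 41 = 30.086 °C
Rounded to 0.1 °C: CPT ≈ 30.1 °C

30.1 °C


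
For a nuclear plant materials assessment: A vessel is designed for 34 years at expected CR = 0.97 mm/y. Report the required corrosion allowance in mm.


Corrosion allowance = CR × design life
CA = 0.97 * 34 = 32.98 mm

32.98 mm


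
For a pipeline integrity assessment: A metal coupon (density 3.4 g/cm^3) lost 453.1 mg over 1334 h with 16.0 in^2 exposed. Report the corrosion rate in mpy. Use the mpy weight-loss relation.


Apply the mpy weight-loss relation: CR = 534 * W / (D * A * T)
Numerator: 534 * 453.1 = 241955.4
Denominator: 3.4 * 16.0 * 1334 = 72569.6
CR = 241955.4 / 72569.6 = 3.3341 mpy

3.3341 mpy


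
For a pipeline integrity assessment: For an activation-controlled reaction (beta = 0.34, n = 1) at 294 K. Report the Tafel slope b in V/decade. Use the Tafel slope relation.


Apply the Tafel slope relation: b = 2.303*R*T/(beta*n*F)
Numerator: 2.303 * 8.314 * 294 = 5629.26
Denominator: 0.34 * 1 * 96485 = 32804.9
b = 5629.26 / 32804.9 = 0.1716 V/decade

0.1716 V/decade


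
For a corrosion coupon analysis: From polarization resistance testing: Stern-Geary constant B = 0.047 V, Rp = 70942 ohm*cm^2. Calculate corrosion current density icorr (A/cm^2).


Apply the Stern-Geary relation: icorr = B / Rp
icorr = 0.047 / 70942 = 6.625×10^-7 A/cm^2

6.625×10^-7 A/cm^2


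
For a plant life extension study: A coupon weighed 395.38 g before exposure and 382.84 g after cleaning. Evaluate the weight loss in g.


Weight loss = initial − final
WL = 395.38 − 382.84 = 12.54 g

12.54 g


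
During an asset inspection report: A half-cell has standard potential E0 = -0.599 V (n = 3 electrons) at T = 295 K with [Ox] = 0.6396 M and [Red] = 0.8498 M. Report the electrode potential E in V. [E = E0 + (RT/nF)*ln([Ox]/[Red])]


Apply the Nernst equation: E = E0 + (RT/nF)*ln([Ox]/[Red])
Step 1: RT/nF = 8.314*295/(3*96485) = 0.00847327 V
Step 2: [Ox]/[Red] = 0.6396/0.8498 = 0.752648
Step 3: ln(0.752648) = -0.284158
Step 4: correction = 0.00847327 * -0.284158 = -0.002 V
E = -0.599 + -0.002 = -0.601 V

-0.601 V


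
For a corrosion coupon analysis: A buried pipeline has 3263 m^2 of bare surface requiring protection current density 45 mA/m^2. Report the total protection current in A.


I = area * current density, then convert mA → A (÷1000)
I = 3263 * 45 / 1000 = 146.84 A

146.84 A


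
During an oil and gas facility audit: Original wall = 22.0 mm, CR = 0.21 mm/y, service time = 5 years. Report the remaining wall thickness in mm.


Remaining wall = original − CR × time
t = 22.0 − 0.21*5 = 22.0 − 1.05 = 20.95 mm

20.95 mm


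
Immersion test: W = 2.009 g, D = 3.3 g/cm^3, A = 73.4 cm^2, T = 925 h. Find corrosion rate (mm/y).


Apply the mm/y weight-loss relation: CR = 87600 * W / (D * A * T)
Numerator: 87600 * 2.009 = 175988.4
Denominator: 3.3 * 73.4 * 925 = 224053.5
CR = 175988.4 / 224053.5 = 0.7855 mm/y

0.7855 mm/y


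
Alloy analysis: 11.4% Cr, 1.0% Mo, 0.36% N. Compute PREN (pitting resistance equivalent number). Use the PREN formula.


Apply the PREN formula: PREN = Cr + 3.3*Mo + 16*N
PREN = 11.4 + 3.3*1.0 + 16*0.36
PREN = 11.4 + 3.3 + 5.76 = 20.46

20.46


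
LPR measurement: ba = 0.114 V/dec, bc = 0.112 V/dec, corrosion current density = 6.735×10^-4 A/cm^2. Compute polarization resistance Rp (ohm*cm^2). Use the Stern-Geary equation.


Apply the Stern-Geary equation: Rp = ba*bc / (2.303*icorr*(ba+bc))
ba*bc = 0.114*0.112 = 0.012768
ba+bc = 0.226; 2.303*icorr*(ba+bc) = 2.303*6.735×10^-4*0.226 = 3.5054193×10^-4
Rp = 0.012768 / 3.5054193×10^-4 = 36.4 ohm*cm^2

36.4 ohm*cm^2


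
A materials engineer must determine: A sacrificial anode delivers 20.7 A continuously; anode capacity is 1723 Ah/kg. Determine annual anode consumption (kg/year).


Annual consumption = current * hours per year / capacity
Rate = 20.7 * 8760 / 1723 = 105.2 kg/year

105.2 kg/year


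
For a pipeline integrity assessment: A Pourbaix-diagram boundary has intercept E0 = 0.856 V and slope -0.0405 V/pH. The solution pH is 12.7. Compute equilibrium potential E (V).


Apply the Pourbaix line equation: E = E0 + slope*pH
E = 0.856 + (-0.0405)*12.7 = 0.856 + (-0.51435) = 0.34165 V
Rounded to 3 decimal places: E = 0.342 V

0.342 V


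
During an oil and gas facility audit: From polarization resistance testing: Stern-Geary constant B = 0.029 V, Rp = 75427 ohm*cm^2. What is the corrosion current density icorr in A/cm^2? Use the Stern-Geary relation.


Apply the Stern-Geary relation: icorr = B / Rp
icorr = 0.029 / 75427 = 3.845×10^-7 A/cm^2

3.845×10^-7 A/cm^2


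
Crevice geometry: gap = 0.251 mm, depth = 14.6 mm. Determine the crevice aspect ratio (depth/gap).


Aspect ratio = depth / gap
Ratio = 14.6 / 0.251 = 58.2

58.2


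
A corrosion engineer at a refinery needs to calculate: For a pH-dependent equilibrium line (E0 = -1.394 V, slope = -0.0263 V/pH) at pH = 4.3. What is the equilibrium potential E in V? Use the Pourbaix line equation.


Apply the Pourbaix line equation: E = E0 + slope*pH
E = -1.394 + (-0.0263)*4.3 = -1.394 + (-0.11309) = -1.50709 V
Rounded to 3 decimal places: E = -1.507 V

-1.507 V


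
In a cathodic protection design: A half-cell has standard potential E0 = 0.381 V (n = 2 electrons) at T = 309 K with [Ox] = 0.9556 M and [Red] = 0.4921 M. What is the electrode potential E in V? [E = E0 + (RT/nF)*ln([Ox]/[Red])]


Apply the Nernst equation: E = E0 + (RT/nF)*ln([Ox]/[Red])
Step 1: RT/nF = 8.314*309/(2*96485) = 0.01331308 V
Step 2: [Ox]/[Red] = 0.9556/0.4921 = 1.941882
Step 3: ln(1.941882) = 0.663658
Step 4: correction = 0.01331308 * 0.663658 = 0.009 V
E = 0.381 + 0.009 = 0.39 V

0.39 V


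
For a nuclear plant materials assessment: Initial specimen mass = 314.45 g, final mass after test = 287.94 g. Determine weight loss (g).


Weight loss = initial − final
WL = 314.45 − 287.94 = 26.51 g

26.51 g


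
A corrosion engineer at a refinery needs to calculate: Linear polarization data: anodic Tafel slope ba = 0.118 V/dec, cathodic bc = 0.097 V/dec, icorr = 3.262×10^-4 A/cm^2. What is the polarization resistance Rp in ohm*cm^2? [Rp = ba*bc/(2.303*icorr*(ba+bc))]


Apply the Stern-Geary equation: Rp = ba*bc / (2.303*icorr*(ba+bc))
ba*bc = 0.118*0.097 = 0.011446
ba+bc = 0.215; 2.303*icorr*(ba+bc) = 2.303*3.262×10^-4*0.215 = 1.615163×10^-4
Rp = 0.011446 / 1.615163×10^-4 = 70.9 ohm*cm^2

70.9 ohm*cm^2


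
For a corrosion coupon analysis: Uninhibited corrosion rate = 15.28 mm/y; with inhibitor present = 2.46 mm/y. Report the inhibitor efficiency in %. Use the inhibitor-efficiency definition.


Apply the inhibitor-efficiency definition: IE = (CR_blank − CR_inh)/CR_blank × 100
IE = (15.28 − 2.46) / 15.28 × 100
IE = 12.82 / 15.28 × 100 = 83.9 %

83.9 %


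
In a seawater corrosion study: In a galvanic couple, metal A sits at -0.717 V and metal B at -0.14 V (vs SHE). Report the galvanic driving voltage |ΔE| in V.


Driving voltage is the absolute potential difference.
|ΔE| = |-0.717 − (-0.14)| = 0.577 V

0.577 V


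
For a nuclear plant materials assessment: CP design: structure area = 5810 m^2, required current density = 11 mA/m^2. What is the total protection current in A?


I = area * current density, then convert mA → A (÷1000)
I = 5810 * 11 / 1000 = 63.91 A

63.91 A


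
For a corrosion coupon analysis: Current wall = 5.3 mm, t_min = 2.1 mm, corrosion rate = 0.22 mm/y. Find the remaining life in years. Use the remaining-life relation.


Apply the remaining-life relation: RL = (t_current − t_min) / CR
RL = (5.3 − 2.1) / 0.22 = 3.2 / 0.22 = 14.5 years

14.5 years


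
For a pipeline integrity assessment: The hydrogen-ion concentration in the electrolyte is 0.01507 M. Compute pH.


pH = −log10[H+]
pH = −log10(0.01507) = 1.82

1.82


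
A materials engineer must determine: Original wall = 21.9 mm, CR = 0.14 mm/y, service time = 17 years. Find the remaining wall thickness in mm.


Remaining wall = original − CR × time
t = 21.9 − 0.14*17 = 21.9 − 2.38 = 19.52 mm

19.52 mm


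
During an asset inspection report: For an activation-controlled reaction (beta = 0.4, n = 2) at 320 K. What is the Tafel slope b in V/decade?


Apply the Tafel slope relation: b = 2.303*R*T/(beta*n*F)
Numerator: 2.303 * 8.314 * 320 = 6127.09
Denominator: 0.4 * 2 * 96485 = 77188.0
b = 6127.09 / 77188.0 = 0.0794 V/decade

0.0794 V/decade


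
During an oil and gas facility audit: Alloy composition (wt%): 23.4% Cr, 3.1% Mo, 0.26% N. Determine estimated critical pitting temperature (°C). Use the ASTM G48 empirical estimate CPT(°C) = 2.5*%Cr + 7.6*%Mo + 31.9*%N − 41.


Apply the ASTM G48 empirical CPT estimate: CPT(°C) = 2.5*%Cr + 7.6*%Mo + 31.9*%N − 41
2.5*23.4 = 58.5; 7.6*3.1 = 23.56; 31.9*0.26 = 8.294
CPT = 58.5 + 23.56 + 8.294 − 41 = 49.354 °C
Rounded to 0.1 °C: CPT ≈ 49.4 °C

49.4 °C


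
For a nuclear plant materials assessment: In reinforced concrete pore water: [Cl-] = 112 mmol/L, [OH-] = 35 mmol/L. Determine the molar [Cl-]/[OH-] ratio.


Threshold parameter = [Cl-] / [OH-] (molar basis; both in mmol/L, so units cancel)
Ratio = 112 / 35 = 3.2

3.2


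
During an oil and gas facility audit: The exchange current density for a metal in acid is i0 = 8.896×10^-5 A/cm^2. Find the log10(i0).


i0 = 8.896×10^-5 A/cm^2
log10(i0) = -4.051

-4.051


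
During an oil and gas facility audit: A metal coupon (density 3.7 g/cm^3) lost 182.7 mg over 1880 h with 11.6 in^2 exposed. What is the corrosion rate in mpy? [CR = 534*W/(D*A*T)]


Apply the mpy weight-loss relation: CR = 534 * W / (D * A * T)
Numerator: 534 * 182.7 = 97561.8
Denominator: 3.7 * 11.6 * 1880 = 80689.6
CR = 97561.8 / 80689.6 = 1.209 mpy

1.209 mpy


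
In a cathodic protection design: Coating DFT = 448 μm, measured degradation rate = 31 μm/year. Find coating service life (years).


Service life = thickness / degradation rate
Life = 448 / 31 = 14.5 years

14.5 years


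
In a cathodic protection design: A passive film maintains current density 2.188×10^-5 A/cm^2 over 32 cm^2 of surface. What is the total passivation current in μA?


I = i_pass * A, then convert A → μA (×10^6)
I = 2.188×10^-5 * 32 * 10^6 = 700.16 μA

700.16 μA


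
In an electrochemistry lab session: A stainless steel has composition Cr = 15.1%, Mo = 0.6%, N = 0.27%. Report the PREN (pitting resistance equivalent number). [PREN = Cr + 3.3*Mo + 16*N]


Apply the PREN formula: PREN = Cr + 3.3*Mo + 16*N
PREN = 15.1 + 3.3*0.6 + 16*0.27
PREN = 15.1 + 1.98 + 4.32 = 21.4

21.4


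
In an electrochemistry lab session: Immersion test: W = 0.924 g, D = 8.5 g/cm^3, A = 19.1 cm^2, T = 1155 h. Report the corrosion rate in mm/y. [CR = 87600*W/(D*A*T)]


Apply the mm/y weight-loss relation: CR = 87600 * W / (D * A * T)
Numerator: 87600 * 0.924 = 80942.4
Denominator: 8.5 * 19.1 * 1155 = 187514.25
CR = 80942.4 / 187514.25 = 0.43166 mm/y

0.43166 mm/y


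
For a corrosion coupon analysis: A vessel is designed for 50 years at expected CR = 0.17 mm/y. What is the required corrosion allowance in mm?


Corrosion allowance = CR × design life
CA = 0.17 * 50 = 8.5 mm

8.5 mm


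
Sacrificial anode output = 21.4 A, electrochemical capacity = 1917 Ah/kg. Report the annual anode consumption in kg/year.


Annual consumption = current * hours per year / capacity
Rate = 21.4 * 8760 / 1917 = 97.8 kg/year

97.8 kg/year


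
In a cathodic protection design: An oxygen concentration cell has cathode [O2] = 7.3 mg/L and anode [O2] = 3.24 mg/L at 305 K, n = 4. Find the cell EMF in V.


Apply the Nernst concentration-cell relation: E = (RT/nF)*ln(C_cathode/C_anode)
RT/nF = 8.314*305/(4*96485) = 0.00657037 V
ln(7.3/3.24) = 0.8123
E = 0.00657037 * 0.8123 = 0.00534 V

0.00534 V


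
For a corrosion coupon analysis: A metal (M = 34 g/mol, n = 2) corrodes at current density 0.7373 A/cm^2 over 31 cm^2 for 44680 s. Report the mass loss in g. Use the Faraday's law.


Apply Faraday's law: m = i*A*t*M / (n*F)
Total charge passed Q = i*A*t = 0.7373*31*44680 = 1021219.484 C
m = Q*M/(n*F) = 1021219.484*34/(2*96485) = 179.932 g

179.932 g


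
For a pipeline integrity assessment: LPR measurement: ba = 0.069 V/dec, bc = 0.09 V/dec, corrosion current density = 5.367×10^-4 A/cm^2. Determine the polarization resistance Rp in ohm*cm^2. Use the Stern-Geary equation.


Apply the Stern-Geary equation: Rp = ba*bc / (2.303*icorr*(ba+bc))
ba*bc = 0.069*0.09 = 0.00621
ba+bc = 0.159; 2.303*icorr*(ba+bc) = 2.303*5.367×10^-4*0.159 = 1.965272×10^-4
Rp = 0.00621 / 1.965272×10^-4 = 31.6 ohm*cm^2

31.6 ohm*cm^2


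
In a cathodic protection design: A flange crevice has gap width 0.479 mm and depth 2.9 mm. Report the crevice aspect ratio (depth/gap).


Aspect ratio = depth / gap
Ratio = 2.9 / 0.479 = 6.1

6.1


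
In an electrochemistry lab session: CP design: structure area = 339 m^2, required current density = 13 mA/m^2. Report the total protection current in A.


I = area * current density, then convert mA → A (÷1000)
I = 339 * 13 / 1000 = 4.41 A

4.41 A


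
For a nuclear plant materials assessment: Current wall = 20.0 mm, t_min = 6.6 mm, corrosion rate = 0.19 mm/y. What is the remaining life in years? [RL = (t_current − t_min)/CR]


Apply the remaining-life relation: RL = (t_current − t_min) / CR
RL = (20.0 − 6.6) / 0.19 = 13.4 / 0.19 = 70.5 years

70.5 years


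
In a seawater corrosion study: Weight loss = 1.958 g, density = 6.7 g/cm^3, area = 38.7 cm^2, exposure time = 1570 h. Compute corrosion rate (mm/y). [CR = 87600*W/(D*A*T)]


Apply the mm/y weight-loss relation: CR = 87600 * W / (D * A * T)
Numerator: 87600 * 1.958 = 171520.8
Denominator: 6.7 * 38.7 * 1570 = 407085.3
CR = 171520.8 / 407085.3 = 0.42134 mm/y

0.42134 mm/y


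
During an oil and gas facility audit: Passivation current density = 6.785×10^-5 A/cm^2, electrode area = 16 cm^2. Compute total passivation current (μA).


I = i_pass * A, then convert A → μA (×10^6)
I = 6.785×10^-5 * 16 * 10^6 = 1085.6 μA

1085.6 μA


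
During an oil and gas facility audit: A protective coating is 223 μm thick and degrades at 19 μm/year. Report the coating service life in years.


Service life = thickness / degradation rate
Life = 223 / 19 = 11.7 years

11.7 years


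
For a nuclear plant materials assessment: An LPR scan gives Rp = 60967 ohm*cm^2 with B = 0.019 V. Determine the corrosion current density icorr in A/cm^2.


Apply the Stern-Geary relation: icorr = B / Rp
icorr = 0.019 / 60967 = 3.116×10^-7 A/cm^2

3.116×10^-7 A/cm^2


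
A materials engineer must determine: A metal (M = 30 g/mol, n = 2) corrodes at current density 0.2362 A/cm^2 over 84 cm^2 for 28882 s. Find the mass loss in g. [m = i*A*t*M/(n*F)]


Apply Faraday's law: m = i*A*t*M / (n*F)
Total charge passed Q = i*A*t = 0.2362*84*28882 = 573041.9856 C
m = Q*M/(n*F) = 573041.9856*30/(2*96485) = 89.08773 g

89.08773 g


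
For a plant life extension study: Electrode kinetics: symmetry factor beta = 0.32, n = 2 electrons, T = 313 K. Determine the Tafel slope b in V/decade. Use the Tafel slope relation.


Apply the Tafel slope relation: b = 2.303*R*T/(beta*n*F)
Numerator: 2.303 * 8.314 * 313 = 5993.06
Denominator: 0.32 * 2 * 96485 = 61750.4
b = 5993.06 / 61750.4 = 0.097 V/decade

0.097 V/decade


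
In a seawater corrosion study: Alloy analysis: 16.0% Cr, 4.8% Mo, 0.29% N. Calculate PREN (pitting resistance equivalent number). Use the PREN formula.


Apply the PREN formula: PREN = Cr + 3.3*Mo + 16*N
PREN = 16.0 + 3.3*4.8 + 16*0.29
PREN = 16.0 + 15.84 + 4.64 = 36.48

36.48


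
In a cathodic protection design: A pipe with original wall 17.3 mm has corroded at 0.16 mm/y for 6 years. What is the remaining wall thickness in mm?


Remaining wall = original − CR × time
t = 17.3 − 0.16*6 = 17.3 − 0.96 = 16.34 mm

16.34 mm


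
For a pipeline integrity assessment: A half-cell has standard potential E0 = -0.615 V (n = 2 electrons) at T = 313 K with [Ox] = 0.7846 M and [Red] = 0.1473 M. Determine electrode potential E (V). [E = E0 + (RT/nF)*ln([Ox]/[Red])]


Apply the Nernst equation: E = E0 + (RT/nF)*ln([Ox]/[Red])
Step 1: RT/nF = 8.314*313/(2*96485) = 0.01348542 V
Step 2: [Ox]/[Red] = 0.7846/0.1473 = 5.326544
Step 3: ln(5.326544) = 1.672703
Step 4: correction = 0.01348542 * 1.672703 = 0.023 V
E = -0.615 + 0.023 = -0.592 V

-0.592 V


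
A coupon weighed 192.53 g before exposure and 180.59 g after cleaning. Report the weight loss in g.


Weight loss = initial − final
WL = 192.53 − 180.59 = 11.94 g

11.94 g


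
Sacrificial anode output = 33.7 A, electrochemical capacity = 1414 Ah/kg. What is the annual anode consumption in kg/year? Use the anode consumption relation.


Annual consumption = current * hours per year / capacity
Rate = 33.7 * 8760 / 1414 = 208.8 kg/year

208.8 kg/year
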